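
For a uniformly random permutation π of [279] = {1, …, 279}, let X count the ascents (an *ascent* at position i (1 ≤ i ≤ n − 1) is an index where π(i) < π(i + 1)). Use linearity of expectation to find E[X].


Write X = Σ X_I over i = 1, …, 278, with X_I the indicator of one ascent.
There are 278 indicators.
For each fixed i, the pair (π(i), π(i+1)) is a uniformly random ordered pair of distinct values from {1, …, 279}; by symmetry P[π(i) < π(i+1)] = 1/2.
By linearity: E[X] = 278 · (1/2) = (279 − 1) · (1/2) = 139 ≈ 139.0000.

E[X] = 139 = 139.0000.


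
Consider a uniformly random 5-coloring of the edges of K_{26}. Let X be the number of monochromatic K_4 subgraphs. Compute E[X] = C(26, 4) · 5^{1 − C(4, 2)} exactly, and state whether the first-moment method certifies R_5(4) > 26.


E[X] = C(26, 4) · 5^{1 − 6} = 14950 · 5^{−5} = 14950/3125.
As a reduced fraction: E[X] = 598/125 ≈ 4.7840000.
Is E[X] < 1? NO.
Since E[X] ≥ 1, the first-moment bound is inconclusive at n = 26; it does NOT by itself certify R_5(4) > 26.

E[X] = 598/125 ≈ 4.7840000; E[X] ≥ 1; first-moment method inconclusive here.


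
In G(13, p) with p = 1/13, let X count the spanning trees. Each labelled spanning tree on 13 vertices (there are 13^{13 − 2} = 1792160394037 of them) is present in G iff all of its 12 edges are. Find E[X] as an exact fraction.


K_13 has 13^{13 − 2} = 1792160394037 labelled spanning trees.
For each such spanning tree H, let X_H = 1 if all 12 edges of H are present in G. Then P[X_H = 1] = p^{12} = (1/13)^{12} = 1/23298085122481.
Summing the indicators: E[X] = Σ_H E[X_H] = 1792160394037 · p^{12} = 1792160394037 · 1/23298085122481 = 1/13.
Numerically: E[X] ≈ 0.076923.

E[X] = 1792160394037 · (1/13)^{12} = 1/13 ≈ 0.076923.


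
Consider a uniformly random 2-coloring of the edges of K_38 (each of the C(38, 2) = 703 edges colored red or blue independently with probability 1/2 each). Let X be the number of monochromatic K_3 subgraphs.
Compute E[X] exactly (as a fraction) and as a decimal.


Let X = Σ_S X_S over the C(38, 3) = 8436 subsets S of size 3, where X_S = 1 if the K_3 on S is monochromatic.
For a fixed S, the K_3 on S has C(3, 2) = 3 edges. P[all 3 edges red] = (1/2)^3, and likewise for blue, so P[monochromatic] = 2·(1/2)^3 = 2^{1 − 3} = 1/4.
By linearity of expectation: E[X] = C(38, 3) · 2^{1 − 3} = 8436 · 1/4 = 2109.
Numerically: E[X] ≈ 2109.00000.

E[X] = C(38,3)·2^(1−C(3,2)) = 2109 ≈ 2109.00000.


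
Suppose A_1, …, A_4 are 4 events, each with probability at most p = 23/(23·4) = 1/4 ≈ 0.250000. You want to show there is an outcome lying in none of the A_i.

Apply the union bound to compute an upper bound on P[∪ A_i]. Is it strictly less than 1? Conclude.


Union bound: P[∪_{i=1}^{4} A_i] ≤ Σ_i P[A_i] ≤ 4·p = 4·(1/4) = 1.
Numerically: 1 ≈ 1.000000.
Is 1 < 1? NO.
Since the bound 1 is ≥ 1, the union bound is uninformative here; it does NOT by itself certify existence.

4·p = 1 ≈ 1.000000; existence NOT certified by the union bound.


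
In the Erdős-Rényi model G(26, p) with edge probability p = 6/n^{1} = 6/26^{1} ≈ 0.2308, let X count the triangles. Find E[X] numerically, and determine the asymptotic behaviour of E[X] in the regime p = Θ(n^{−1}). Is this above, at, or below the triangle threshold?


Number of potential triangles: C(26, 3) = 2600.
Each occurs with probability p³ ≈ (0.2308)³ ≈ 1.228949e-02.
By linearity: E[X] = C(26, 3)·p³ ≈ 2600 · 1.228949e-02 ≈ 31.9527.
Here α = 1, so p = 6/n is exactly at the triangle threshold p ~ 1/n. Asymptotically E[X] → c³/6 = 6³/6 = 36 ≈ 36.0000, a bounded constant. In this regime the triangle count is asymptotically Poisson(c³/6).

E[X] ≈ 31.9527; in regime p = Θ(1/n^{1}) E[X] stays bounded (at the triangle threshold p ~ 1/n).


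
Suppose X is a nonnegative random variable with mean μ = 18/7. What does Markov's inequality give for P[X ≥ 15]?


μ = E[X] = 18/7, a = 15.
Markov: P[X ≥ 15] ≤ μ/a = (18/7)/15 = 6/35.
Numerically: ≈ 0.17143.
(Since a = 15 > μ = 2.57143, the bound 6/35 is < 1 and informative.)

P[X ≥ 15] ≤ 6/35 ≈ 0.17143.


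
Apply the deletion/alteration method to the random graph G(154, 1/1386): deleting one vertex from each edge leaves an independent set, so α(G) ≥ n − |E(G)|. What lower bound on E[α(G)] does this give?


E[|E(G)|] = C(154, 2)·p = 11781 · (1/1386) = 17/2.
E[α(G)] ≥ n − E[|E(G)|] = 154 − 17/2 = 291/2.
Numerically: ≈ 145.500.
(This is only a lower bound; the true E[α(G)] may be larger.)

E[α(G)] ≥ 291/2 ≈ 145.500.


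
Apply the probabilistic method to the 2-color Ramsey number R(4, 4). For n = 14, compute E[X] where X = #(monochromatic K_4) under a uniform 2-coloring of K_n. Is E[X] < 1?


E[X] = C(14, 4) · 2^{1 − 6} = 1001 · 2^{−5} = 1001/32.
As a reduced fraction: E[X] = 1001/32 ≈ 31.28125.
Is E[X] < 1? NO.
Since E[X] ≥ 1, the first-moment bound is inconclusive at n = 14; it does NOT by itself certify R(4, 4) > 14.

E[X] = 1001/32 ≈ 31.28125; E[X] ≥ 1; first-moment method inconclusive here.


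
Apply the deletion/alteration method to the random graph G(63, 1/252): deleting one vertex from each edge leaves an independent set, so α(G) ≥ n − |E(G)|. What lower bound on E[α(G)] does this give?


E[|E(G)|] = C(63, 2)·p = 1953 · (1/252) = 31/4.
E[α(G)] ≥ n − E[|E(G)|] = 63 − 31/4 = 221/4.
Numerically: ≈ 55.250000.
(This is only a lower bound; the true E[α(G)] may be larger.)

E[α(G)] ≥ 221/4 ≈ 55.250000.


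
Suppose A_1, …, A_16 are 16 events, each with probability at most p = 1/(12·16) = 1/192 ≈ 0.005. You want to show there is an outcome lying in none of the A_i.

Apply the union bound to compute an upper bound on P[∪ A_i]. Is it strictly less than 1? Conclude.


Union bound: P[∪_{i=1}^{16} A_i] ≤ Σ_i P[A_i] ≤ 16·p = 16·(1/192) = 1/12.
Numerically: 1/12 ≈ 0.083.
Is 1/12 < 1? YES.
Since P[∪ A_i] ≤ 1/12 < 1, the complement has P[∩ A_i^c] ≥ 1 − 1/12 = 11/12 > 0, so some outcome avoids every A_i.

16·p = 1/12 ≈ 0.083; existence CERTIFIED by the union bound.


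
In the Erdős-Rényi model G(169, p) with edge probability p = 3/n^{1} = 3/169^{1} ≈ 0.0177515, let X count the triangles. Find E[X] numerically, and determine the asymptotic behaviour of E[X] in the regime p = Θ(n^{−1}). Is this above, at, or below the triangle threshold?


Number of potential triangles: C(169, 3) = 790244.
Each occurs with probability p³ ≈ (0.0177515)³ ≈ 5.59375770e-06.
By linearity: E[X] = C(169, 3)·p³ ≈ 790244 · 5.59375770e-06 ≈ 4.420433.
Here α = 1, so p = 3/n is exactly at the triangle threshold p ~ 1/n. Asymptotically E[X] → c³/6 = 3³/6 = 9/2 ≈ 4.500000, a bounded constant. In this regime the triangle count is asymptotically Poisson(c³/6).

E[X] ≈ 4.420433; in regime p = Θ(1/n^{1}) E[X] stays bounded (at the triangle threshold p ~ 1/n).


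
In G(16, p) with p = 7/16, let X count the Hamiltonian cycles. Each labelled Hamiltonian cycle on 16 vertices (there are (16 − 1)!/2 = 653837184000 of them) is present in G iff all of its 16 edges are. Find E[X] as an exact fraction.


K_16 has (16 − 1)!/2 = 653837184000 labelled Hamiltonian cycles.
For each such Hamiltonian cycle H, let X_H = 1 if all 16 edges of H are present in G. Then P[X_H = 1] = p^{16} = (7/16)^{16} = 33232930569601/18446744073709551616.
Summing the indicators: E[X] = Σ_H E[X_H] = 653837184000 · p^{16} = 653837184000 · 33232930569601/18446744073709551616 = 21219654042671322112875/18014398509481984.
Numerically: E[X] ≈ 1.1779e+06.

E[X] = 653837184000 · (7/16)^{16} = 21219654042671322112875/18014398509481984 ≈ 1.1779e+06.


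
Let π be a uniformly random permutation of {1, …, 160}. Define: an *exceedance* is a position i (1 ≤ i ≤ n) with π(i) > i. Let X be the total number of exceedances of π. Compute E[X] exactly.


Write X = Σ_{i=1}^{160} X_i, where X_i = 1_{π(i) > i}.
For each fixed i, π(i) is uniform over {1, …, 160} (marginal of a uniform permutation), so P[π(i) > i] = (n − i)/n. Summing: Σ_{i=1}^{160} (n − i)/n = (0 + 1 + … + 159)/160 = 160(160 − 1)/(2·160) = (160 − 1)/2.
Hence E[X] = Σ_{i=1}^{160} (160 − i)/160 = 159/2 ≈ 79.500.

E[X] = 159/2 = 79.500.


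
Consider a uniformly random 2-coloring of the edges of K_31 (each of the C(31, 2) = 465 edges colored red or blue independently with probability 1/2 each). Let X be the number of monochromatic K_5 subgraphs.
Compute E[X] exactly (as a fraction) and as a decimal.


Let X = Σ_S X_S over the C(31, 5) = 169911 subsets S of size 5, where X_S = 1 if the K_5 on S is monochromatic.
For a fixed S, the K_5 on S has C(5, 2) = 10 edges. P[all 10 edges red] = (1/2)^10, and likewise for blue, so P[monochromatic] = 2·(1/2)^10 = 2^{1 − 10} = 1/512.
By linearity: E[X] = C(31, 5) · 2^{1 − 10} = 169911 · 1/512 = 169911/512.
Numerically: E[X] ≈ 331.85742.

E[X] = C(31,5)·2^(1−C(5,2)) = 169911/512 ≈ 331.85742.


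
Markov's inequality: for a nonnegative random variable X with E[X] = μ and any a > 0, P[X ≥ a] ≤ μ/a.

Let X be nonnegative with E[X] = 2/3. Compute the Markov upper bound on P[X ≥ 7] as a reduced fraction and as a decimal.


μ = E[X] = 2/3, a = 7.
Markov: P[X ≥ 7] ≤ μ/a = (2/3)/7 = 2/21.
Numerically: ≈ 0.09524.
(Since a = 7 > μ = 0.66667, the bound 2/21 is < 1 and informative.)

P[X ≥ 7] ≤ 2/21 ≈ 0.09524.


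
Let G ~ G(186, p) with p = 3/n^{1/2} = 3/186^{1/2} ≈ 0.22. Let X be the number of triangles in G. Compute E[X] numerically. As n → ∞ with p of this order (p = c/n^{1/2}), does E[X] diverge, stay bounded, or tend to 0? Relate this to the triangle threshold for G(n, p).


Number of potential triangles: C(186, 3) = 1055240.
Each occurs with probability p³ ≈ (0.22)³ ≈ 1.064374e-02.
By linearity: E[X] = C(186, 3)·p³ ≈ 1055240 · 1.064374e-02 ≈ 11231.7025.
Since α = 1/2 < 1, p = c/n^{1/2} ≫ 1/n is above the triangle threshold p ~ 1/n. Asymptotically E[X] ~ (c³/6)·n^{3(1−α)} = (3³/6)·n^{1.5} → ∞; triangles are abundant w.h.p.

E[X] ≈ 11231.7025; in regime p = Θ(1/n^{1/2}) E[X] diverges (above the triangle threshold p ~ 1/n).


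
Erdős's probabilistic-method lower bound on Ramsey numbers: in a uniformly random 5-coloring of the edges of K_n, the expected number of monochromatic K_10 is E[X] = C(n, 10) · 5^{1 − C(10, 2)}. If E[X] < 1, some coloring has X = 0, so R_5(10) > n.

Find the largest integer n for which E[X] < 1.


We need C(n, 10) · 5^{1 − 45} < 1, i.e. C(n, 10) < 5^{45 − 1} = 5684341886080801486968994140625.
Check values of n near the boundary:
  n = 5388: C(5388, 10) = 5634865093375880654852250419586; 5634865093375880654852250419586 < 5684341886080801486968994140625? YES
  n = 5389: C(5389, 10) = 5645340767466558997768874792926; 5645340767466558997768874792926 < 5684341886080801486968994140625? YES
  n = 5390: C(5390, 10) = 5655833965919099070255434039753; 5655833965919099070255434039753 < 5684341886080801486968994140625? YES
  n = 5391: C(5391, 10) = 5666344714787188828795213697883; 5666344714787188828795213697883 < 5684341886080801486968994140625? YES
  n = 5392: C(5392, 10) = 5676873040158402483252283957448; 5676873040158402483252283957448 < 5684341886080801486968994140625? YES
  n = 5393: C(5393, 10) = 5687418968154238267170642278008; 5687418968154238267170642278008 < 5684341886080801486968994140625? NO
The largest n with C(n, 10) < 5684341886080801486968994140625 is n = 5392 (where E[X] = 5676873040158402483252283957448/5684341886080801486968994140625 ≈ 0.998686). Hence R_5(10) > 5392, i.e. R_5(10) ≥ 5393.

Largest n = 5392; hence R_5(10) > 5392.


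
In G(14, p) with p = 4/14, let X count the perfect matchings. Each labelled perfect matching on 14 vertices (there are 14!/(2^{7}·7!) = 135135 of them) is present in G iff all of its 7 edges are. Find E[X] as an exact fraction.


K_14 has 14!/(2^{7}·7!) = 135135 labelled perfect matchings.
For each such perfect matching H, let X_H = 1 if all 7 edges of H are present in G. Then P[X_H = 1] = p^{7} = (2/7)^{7} = 128/823543.
By linearity of expectation: E[X] = Σ_H E[X_H] = 135135 · p^{7} = 135135 · 128/823543 = 2471040/117649.
Numerically: E[X] ≈ 21.0035.

E[X] = 135135 · (2/7)^{7} = 2471040/117649 ≈ 21.0035.


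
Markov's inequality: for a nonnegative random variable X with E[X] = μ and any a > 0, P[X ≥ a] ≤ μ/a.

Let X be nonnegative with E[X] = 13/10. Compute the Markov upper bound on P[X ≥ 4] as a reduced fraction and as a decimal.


μ = E[X] = 13/10, a = 4.
Markov: P[X ≥ 4] ≤ μ/a = (13/10)/4 = 13/40.
Numerically: ≈ 0.3250.
(Since a = 4 > μ = 1.3000, the bound 13/40 is < 1 and informative.)

P[X ≥ 4] ≤ 13/40 ≈ 0.3250.


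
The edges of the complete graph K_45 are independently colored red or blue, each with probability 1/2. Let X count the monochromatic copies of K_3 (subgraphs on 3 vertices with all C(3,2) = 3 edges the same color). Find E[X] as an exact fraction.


Let X = Σ_S X_S over the C(45, 3) = 14190 subsets S of size 3, where X_S = 1 if the K_3 on S is monochromatic.
For a fixed S, the K_3 on S has C(3, 2) = 3 edges. P[all 3 edges red] = (1/2)^3, and likewise for blue, so P[monochromatic] = 2·(1/2)^3 = 2^{1 − 3} = 1/4.
By linearity: E[X] = C(45, 3) · 2^{1 − 3} = 14190 · 1/4 = 7095/2.
Numerically: E[X] ≈ 3547.50000.

E[X] = C(45,3)·2^(1−C(3,2)) = 7095/2 ≈ 3547.50000.


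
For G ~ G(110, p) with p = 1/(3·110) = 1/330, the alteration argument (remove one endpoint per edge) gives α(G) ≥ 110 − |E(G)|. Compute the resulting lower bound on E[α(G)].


E[|E(G)|] = C(110, 2)·p = 5995 · (1/330) = 109/6.
E[α(G)] ≥ n − E[|E(G)|] = 110 − 109/6 = 551/6.
Numerically: ≈ 91.83333.
(This is only a lower bound; the true E[α(G)] may be larger.)

E[α(G)] ≥ 551/6 ≈ 91.83333.


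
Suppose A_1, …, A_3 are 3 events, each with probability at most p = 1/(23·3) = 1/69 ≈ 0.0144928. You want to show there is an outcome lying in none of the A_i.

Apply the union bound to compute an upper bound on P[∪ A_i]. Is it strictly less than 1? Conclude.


Union bound: P[∪_{i=1}^{3} A_i] ≤ Σ_i P[A_i] ≤ 3·p = 3·(1/69) = 1/23.
Numerically: 1/23 ≈ 0.0434783.
Is 1/23 < 1? YES.
Since P[∪ A_i] ≤ 1/23 < 1, the complement has P[∩ A_i^c] ≥ 1 − 1/23 = 22/23 > 0, so some outcome avoids every A_i.

3·p = 1/23 ≈ 0.0434783; existence CERTIFIED by the union bound.


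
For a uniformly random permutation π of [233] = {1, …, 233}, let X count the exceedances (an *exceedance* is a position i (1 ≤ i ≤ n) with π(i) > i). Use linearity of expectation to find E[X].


Write X = Σ_{i=1}^{233} X_i, where X_i = 1_{π(i) > i}.
For each fixed i, π(i) is uniform over {1, …, 233} (marginal of a uniform permutation), so P[π(i) > i] = (n − i)/n. Summing: Σ_{i=1}^{233} (n − i)/n = (0 + 1 + … + 232)/233 = 233(233 − 1)/(2·233) = (233 − 1)/2.
Hence E[X] = Σ_{i=1}^{233} (233 − i)/233 = 116 ≈ 116.00000.

E[X] = 116 = 116.00000.


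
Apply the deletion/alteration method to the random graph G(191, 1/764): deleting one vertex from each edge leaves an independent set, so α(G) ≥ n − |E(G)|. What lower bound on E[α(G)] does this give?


E[|E(G)|] = C(191, 2)·p = 18145 · (1/764) = 95/4.
E[α(G)] ≥ n − E[|E(G)|] = 191 − 95/4 = 669/4.
Numerically: ≈ 167.250.
(This is only a lower bound; the true E[α(G)] may be larger.)

E[α(G)] ≥ 669/4 ≈ 167.250.


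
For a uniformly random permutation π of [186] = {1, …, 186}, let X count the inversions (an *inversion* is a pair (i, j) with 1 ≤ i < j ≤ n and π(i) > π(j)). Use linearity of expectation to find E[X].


Write X = Σ X_I over the C(186, 2) = 17205 pairs i < j, with X_I the indicator of one inversion.
There are 17205 indicators.
For each fixed pair i < j, the values π(i) and π(j) are two distinct elements of {1, …, 186} in uniformly random order; by symmetry P[π(i) > π(j)] = 1/2.
By linearity: E[X] = 17205 · (1/2) = C(186, 2) · (1/2) = 17205/2 = 17205/2 ≈ 8602.500.

E[X] = 17205/2 = 8602.500.


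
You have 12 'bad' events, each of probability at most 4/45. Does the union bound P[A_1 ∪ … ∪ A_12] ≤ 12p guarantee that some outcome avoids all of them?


Union bound: P[∪_{i=1}^{12} A_i] ≤ Σ_i P[A_i] ≤ 12·p = 12·(4/45) = 16/15.
Numerically: 16/15 ≈ 1.06667.
Is 16/15 < 1? NO.
Since the bound 16/15 is ≥ 1, the union bound is uninformative here; it does NOT by itself certify existence.

12·p = 16/15 ≈ 1.06667; existence NOT certified by the union bound.


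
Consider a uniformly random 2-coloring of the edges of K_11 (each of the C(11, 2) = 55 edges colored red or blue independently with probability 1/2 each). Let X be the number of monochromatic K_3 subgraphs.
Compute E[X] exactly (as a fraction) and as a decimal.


Let X = Σ_S X_S over the C(11, 3) = 165 subsets S of size 3, where X_S = 1 if the K_3 on S is monochromatic.
For a fixed S, the K_3 on S has C(3, 2) = 3 edges. P[all 3 edges red] = (1/2)^3, and likewise for blue, so P[monochromatic] = 2·(1/2)^3 = 2^{1 − 3} = 1/4.
Summing: E[X] = C(11, 3) · 2^{1 − 3} = 165 · 1/4 = 165/4.
Numerically: E[X] ≈ 41.250000.

E[X] = C(11,3)·2^(1−C(3,2)) = 165/4 ≈ 41.250000.


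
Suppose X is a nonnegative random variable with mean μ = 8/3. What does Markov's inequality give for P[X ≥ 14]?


μ = E[X] = 8/3, a = 14.
Markov: P[X ≥ 14] ≤ μ/a = (8/3)/14 = 4/21.
Numerically: ≈ 0.19048.
(Since a = 14 > μ = 2.66667, the bound 4/21 is < 1 and informative.)

P[X ≥ 14] ≤ 4/21 ≈ 0.19048.


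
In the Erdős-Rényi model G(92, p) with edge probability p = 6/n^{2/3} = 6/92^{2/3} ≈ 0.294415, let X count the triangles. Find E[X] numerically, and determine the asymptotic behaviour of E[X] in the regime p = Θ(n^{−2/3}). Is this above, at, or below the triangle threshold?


Number of potential triangles: C(92, 3) = 125580.
Each occurs with probability p³ ≈ (0.294415)³ ≈ 2.55198488e-02.
By linearity: E[X] = C(92, 3)·p³ ≈ 125580 · 2.55198488e-02 ≈ 3204.782609.
Since α = 2/3 < 1, p = c/n^{2/3} ≫ 1/n is above the triangle threshold p ~ 1/n. Asymptotically E[X] ~ (c³/6)·n^{3(1−α)} = (6³/6)·n^{1} → ∞; triangles are abundant w.h.p.

E[X] ≈ 3204.782609; in regime p = Θ(1/n^{2/3}) E[X] diverges (above the triangle threshold p ~ 1/n).


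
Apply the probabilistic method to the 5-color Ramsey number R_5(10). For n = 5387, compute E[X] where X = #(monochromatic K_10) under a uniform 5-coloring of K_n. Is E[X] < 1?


E[X] = C(5387, 10) · 5^{1 − 45} = 5624406917627224603154306376491 · 5^{−44} = 5624406917627224603154306376491/5684341886080801486968994140625.
As a reduced fraction: E[X] = 5624406917627224603154306376491/5684341886080801486968994140625 ≈ 0.989456.
Is E[X] < 1? YES.
Since E[X] < 1, there exists a 5-coloring of K_{5387} with no monochromatic K_10; hence R_5(10) > 5387.

E[X] = 5624406917627224603154306376491/5684341886080801486968994140625 ≈ 0.989456; E[X] < 1, so R_5(10) > 5387.


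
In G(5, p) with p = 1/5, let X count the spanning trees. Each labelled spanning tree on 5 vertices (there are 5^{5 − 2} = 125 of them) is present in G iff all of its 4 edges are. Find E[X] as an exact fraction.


K_5 has 5^{5 − 2} = 125 labelled spanning trees.
For each such spanning tree H, let X_H = 1 if all 4 edges of H are present in G. Then P[X_H = 1] = p^{4} = (1/5)^{4} = 1/625.
Summing the indicators: E[X] = Σ_H E[X_H] = 125 · p^{4} = 125 · 1/625 = 1/5.
Numerically: E[X] ≈ 0.2.

E[X] = 125 · (1/5)^{4} = 1/5 ≈ 0.2.


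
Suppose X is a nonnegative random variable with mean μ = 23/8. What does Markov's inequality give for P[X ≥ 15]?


μ = E[X] = 23/8, a = 15.
Markov: P[X ≥ 15] ≤ μ/a = (23/8)/15 = 23/120.
Numerically: ≈ 0.192.
(Since a = 15 > μ = 2.875, the bound 23/120 is < 1 and informative.)

P[X ≥ 15] ≤ 23/120 ≈ 0.192.


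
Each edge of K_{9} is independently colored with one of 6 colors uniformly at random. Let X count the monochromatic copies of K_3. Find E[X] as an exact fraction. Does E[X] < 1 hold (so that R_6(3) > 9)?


E[X] = C(9, 3) · 6^{1 − 3} = 84 · 6^{−2} = 84/36.
As a reduced fraction: E[X] = 7/3 ≈ 2.333333.
Is E[X] < 1? NO.
Since E[X] ≥ 1, the first-moment bound is inconclusive at n = 9; it does NOT by itself certify R_6(3) > 9.

E[X] = 7/3 ≈ 2.333333; E[X] ≥ 1; first-moment method inconclusive here.


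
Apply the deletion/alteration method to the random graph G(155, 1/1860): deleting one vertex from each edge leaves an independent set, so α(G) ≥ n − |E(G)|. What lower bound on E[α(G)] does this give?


E[|E(G)|] = C(155, 2)·p = 11935 · (1/1860) = 77/12.
E[α(G)] ≥ n − E[|E(G)|] = 155 − 77/12 = 1783/12.
Numerically: ≈ 148.58333.
(This is only a lower bound; the true E[α(G)] may be larger.)

E[α(G)] ≥ 1783/12 ≈ 148.58333.


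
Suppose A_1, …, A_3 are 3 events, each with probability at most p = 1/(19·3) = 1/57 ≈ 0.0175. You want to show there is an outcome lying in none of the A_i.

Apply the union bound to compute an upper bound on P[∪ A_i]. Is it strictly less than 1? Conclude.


Union bound: P[∪_{i=1}^{3} A_i] ≤ Σ_i P[A_i] ≤ 3·p = 3·(1/57) = 1/19.
Numerically: 1/19 ≈ 0.0526.
Is 1/19 < 1? YES.
Since P[∪ A_i] ≤ 1/19 < 1, the complement has P[∩ A_i^c] ≥ 1 − 1/19 = 18/19 > 0, so some outcome avoids every A_i.

3·p = 1/19 ≈ 0.0526; existence CERTIFIED by the union bound.


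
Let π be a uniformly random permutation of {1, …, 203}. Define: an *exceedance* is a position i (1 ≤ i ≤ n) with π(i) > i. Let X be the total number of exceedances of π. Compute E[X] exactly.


Write X = Σ_{i=1}^{203} X_i, where X_i = 1_{π(i) > i}.
For each fixed i, π(i) is uniform over {1, …, 203} (marginal of a uniform permutation), so P[π(i) > i] = (n − i)/n. Summing: Σ_{i=1}^{203} (n − i)/n = (0 + 1 + … + 202)/203 = 203(203 − 1)/(2·203) = (203 − 1)/2.
Hence E[X] = Σ_{i=1}^{203} (203 − i)/203 = 101 ≈ 101.0000.

E[X] = 101 = 101.0000.


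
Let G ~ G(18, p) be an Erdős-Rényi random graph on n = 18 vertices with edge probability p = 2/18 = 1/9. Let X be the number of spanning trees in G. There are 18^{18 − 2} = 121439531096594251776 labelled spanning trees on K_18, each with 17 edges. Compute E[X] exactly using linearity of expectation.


K_18 has 18^{18 − 2} = 121439531096594251776 labelled spanning trees.
For each such spanning tree H, let X_H = 1 if all 17 edges of H are present in G. Then P[X_H = 1] = p^{17} = (1/9)^{17} = 1/16677181699666569.
By linearity of expectation: E[X] = Σ_H E[X_H] = 121439531096594251776 · p^{17} = 121439531096594251776 · 1/16677181699666569 = 65536/9.
Numerically: E[X] ≈ 7281.78.

E[X] = 121439531096594251776 · (1/9)^{17} = 65536/9 ≈ 7281.78.


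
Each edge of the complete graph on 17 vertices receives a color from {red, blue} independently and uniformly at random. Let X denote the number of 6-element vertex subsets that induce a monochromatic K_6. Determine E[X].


Let X = Σ_S X_S over the C(17, 6) = 12376 subsets S of size 6, where X_S = 1 if the K_6 on S is monochromatic.
For a fixed S, the K_6 on S has C(6, 2) = 15 edges. P[all 15 edges red] = (1/2)^15, and likewise for blue, so P[monochromatic] = 2·(1/2)^15 = 2^{1 − 15} = 1/16384.
By linearity: E[X] = C(17, 6) · 2^{1 − 15} = 12376 · 1/16384 = 1547/2048.
Numerically: E[X] ≈ 0.755371.

E[X] = C(17,6)·2^(1−C(6,2)) = 1547/2048 ≈ 0.755371.


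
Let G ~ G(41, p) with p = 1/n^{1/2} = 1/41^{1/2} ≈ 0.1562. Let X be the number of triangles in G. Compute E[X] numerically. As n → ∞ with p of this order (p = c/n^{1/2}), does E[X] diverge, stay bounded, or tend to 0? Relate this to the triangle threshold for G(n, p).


Number of potential triangles: C(41, 3) = 10660.
Each occurs with probability p³ ≈ (0.1562)³ ≈ 3.809116e-03.
By linearity: E[X] = C(41, 3)·p³ ≈ 10660 · 3.809116e-03 ≈ 40.6052.
Since α = 1/2 < 1, p = c/n^{1/2} ≫ 1/n is above the triangle threshold p ~ 1/n. Asymptotically E[X] ~ (c³/6)·n^{3(1−α)} = (1³/6)·n^{1.5} → ∞; triangles are abundant w.h.p.

E[X] ≈ 40.6052; in regime p = Θ(1/n^{1/2}) E[X] diverges (above the triangle threshold p ~ 1/n).


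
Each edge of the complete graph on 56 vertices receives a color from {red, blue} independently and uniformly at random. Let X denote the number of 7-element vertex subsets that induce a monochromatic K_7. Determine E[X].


Let X = Σ_S X_S over the C(56, 7) = 231917400 subsets S of size 7, where X_S = 1 if the K_7 on S is monochromatic.
For a fixed S, the K_7 on S has C(7, 2) = 21 edges. P[all 21 edges red] = (1/2)^21, and likewise for blue, so P[monochromatic] = 2·(1/2)^21 = 2^{1 − 21} = 1/1048576.
By linearity: E[X] = C(56, 7) · 2^{1 − 21} = 231917400 · 1/1048576 = 28989675/131072.
Numerically: E[X] ≈ 221.174.

E[X] = C(56,7)·2^(1−C(7,2)) = 28989675/131072 ≈ 221.174.


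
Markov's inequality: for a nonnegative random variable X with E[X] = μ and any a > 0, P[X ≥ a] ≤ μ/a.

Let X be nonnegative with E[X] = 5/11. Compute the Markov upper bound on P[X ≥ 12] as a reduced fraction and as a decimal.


μ = E[X] = 5/11, a = 12.
Markov: P[X ≥ 12] ≤ μ/a = (5/11)/12 = 5/132.
Numerically: ≈ 0.037879.
(Since a = 12 > μ = 0.454545, the bound 5/132 is < 1 and informative.)

P[X ≥ 12] ≤ 5/132 ≈ 0.037879.


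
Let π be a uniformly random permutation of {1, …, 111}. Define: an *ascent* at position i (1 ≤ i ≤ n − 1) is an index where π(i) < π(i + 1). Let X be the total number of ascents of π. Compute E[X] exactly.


Write X = Σ X_I over i = 1, …, 110, with X_I the indicator of one ascent.
There are 110 indicators.
For each fixed i, the pair (π(i), π(i+1)) is a uniformly random ordered pair of distinct values from {1, …, 111}; by symmetry P[π(i) < π(i+1)] = 1/2.
By linearity: E[X] = 110 · (1/2) = (111 − 1) · (1/2) = 55 ≈ 55.000.

E[X] = 55 = 55.000.


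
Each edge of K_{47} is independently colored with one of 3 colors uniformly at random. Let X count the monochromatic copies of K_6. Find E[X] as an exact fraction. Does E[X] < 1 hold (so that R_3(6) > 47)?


E[X] = C(47, 6) · 3^{1 − 15} = 10737573 · 3^{−14} = 10737573/4782969.
As a reduced fraction: E[X] = 3579191/1594323 ≈ 2.24496.
Is E[X] < 1? NO.
Since E[X] ≥ 1, the first-moment bound is inconclusive at n = 47; it does NOT by itself certify R_3(6) > 47.

E[X] = 3579191/1594323 ≈ 2.24496; E[X] ≥ 1; first-moment method inconclusive here.


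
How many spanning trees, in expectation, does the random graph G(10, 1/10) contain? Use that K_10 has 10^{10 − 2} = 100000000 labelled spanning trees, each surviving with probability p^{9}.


K_10 has 10^{10 − 2} = 100000000 labelled spanning trees.
For each such spanning tree H, let X_H = 1 if all 9 edges of H are present in G. Then P[X_H = 1] = p^{9} = (1/10)^{9} = 1/1000000000.
By linearity of expectation: E[X] = Σ_H E[X_H] = 100000000 · p^{9} = 100000000 · 1/1000000000 = 1/10.
Numerically: E[X] ≈ 0.1.

E[X] = 100000000 · (1/10)^{9} = 1/10 ≈ 0.1.


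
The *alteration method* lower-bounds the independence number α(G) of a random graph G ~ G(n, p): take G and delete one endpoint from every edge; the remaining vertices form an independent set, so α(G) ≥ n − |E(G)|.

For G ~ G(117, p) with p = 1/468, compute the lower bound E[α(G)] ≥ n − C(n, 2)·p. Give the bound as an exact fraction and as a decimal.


E[|E(G)|] = C(117, 2)·p = 6786 · (1/468) = 29/2.
E[α(G)] ≥ n − E[|E(G)|] = 117 − 29/2 = 205/2.
Numerically: ≈ 102.5000.
(This is only a lower bound; the true E[α(G)] may be larger.)

E[α(G)] ≥ 205/2 ≈ 102.5000.


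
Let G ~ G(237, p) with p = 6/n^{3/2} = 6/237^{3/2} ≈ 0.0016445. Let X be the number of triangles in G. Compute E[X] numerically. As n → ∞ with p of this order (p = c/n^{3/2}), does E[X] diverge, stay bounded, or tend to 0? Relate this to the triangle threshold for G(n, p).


Number of potential triangles: C(237, 3) = 2190670.
Each occurs with probability p³ ≈ (0.0016445)³ ≈ 4.4471952e-09.
By linearity: E[X] = C(237, 3)·p³ ≈ 2190670 · 4.4471952e-09 ≈ 0.00974.
Since α = 3/2 > 1, p = c/n^{3/2} = o(1/n) is below the triangle threshold p ~ 1/n. Asymptotically E[X] ~ (c³/6)·n^{3(1−α)} = (6³/6)·n^{-1.5} → 0, so by Markov's inequality G has no triangles w.h.p.

E[X] ≈ 0.00974; in regime p = Θ(1/n^{3/2}) E[X] tends to 0 (below the triangle threshold p ~ 1/n).


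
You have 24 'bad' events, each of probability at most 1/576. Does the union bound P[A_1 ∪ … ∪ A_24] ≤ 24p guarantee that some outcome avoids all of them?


Union bound: P[∪_{i=1}^{24} A_i] ≤ Σ_i P[A_i] ≤ 24·p = 24·(1/576) = 1/24.
Numerically: 1/24 ≈ 0.0417.
Is 1/24 < 1? YES.
Since P[∪ A_i] ≤ 1/24 < 1, the complement has P[∩ A_i^c] ≥ 1 − 1/24 = 23/24 > 0, so some outcome avoids every A_i.

24·p = 1/24 ≈ 0.0417; existence CERTIFIED by the union bound.


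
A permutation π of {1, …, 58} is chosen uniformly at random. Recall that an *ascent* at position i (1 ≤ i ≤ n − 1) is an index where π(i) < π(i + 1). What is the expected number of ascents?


Write X = Σ X_I over i = 1, …, 57, with X_I the indicator of one ascent.
There are 57 indicators.
For each fixed i, the pair (π(i), π(i+1)) is a uniformly random ordered pair of distinct values from {1, …, 58}; by symmetry P[π(i) < π(i+1)] = 1/2.
By linearity: E[X] = 57 · (1/2) = (58 − 1) · (1/2) = 57/2 ≈ 28.500000.

E[X] = 57/2 = 28.500000.


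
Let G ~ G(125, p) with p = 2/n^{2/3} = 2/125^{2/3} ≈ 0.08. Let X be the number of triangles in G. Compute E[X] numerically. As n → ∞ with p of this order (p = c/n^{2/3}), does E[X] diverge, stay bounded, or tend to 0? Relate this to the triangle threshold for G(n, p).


Number of potential triangles: C(125, 3) = 317750.
Each occurs with probability p³ ≈ (0.08)³ ≈ 5.120000e-04.
By linearity: E[X] = C(125, 3)·p³ ≈ 317750 · 5.120000e-04 ≈ 162.6880.
Since α = 2/3 < 1, p = c/n^{2/3} ≫ 1/n is above the triangle threshold p ~ 1/n. Asymptotically E[X] ~ (c³/6)·n^{3(1−α)} = (2³/6)·n^{1} → ∞; triangles are abundant w.h.p.

E[X] ≈ 162.6880; in regime p = Θ(1/n^{2/3}) E[X] diverges (above the triangle threshold p ~ 1/n).


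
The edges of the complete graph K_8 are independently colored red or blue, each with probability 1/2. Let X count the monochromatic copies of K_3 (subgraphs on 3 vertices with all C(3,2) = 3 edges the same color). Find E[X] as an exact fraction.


Let X = Σ_S X_S over the C(8, 3) = 56 subsets S of size 3, where X_S = 1 if the K_3 on S is monochromatic.
For a fixed S, the K_3 on S has C(3, 2) = 3 edges. P[all 3 edges red] = (1/2)^3, and likewise for blue, so P[monochromatic] = 2·(1/2)^3 = 2^{1 − 3} = 1/4.
Summing: E[X] = C(8, 3) · 2^{1 − 3} = 56 · 1/4 = 14.
Numerically: E[X] ≈ 14.00000.

E[X] = C(8,3)·2^(1−C(3,2)) = 14 ≈ 14.00000.


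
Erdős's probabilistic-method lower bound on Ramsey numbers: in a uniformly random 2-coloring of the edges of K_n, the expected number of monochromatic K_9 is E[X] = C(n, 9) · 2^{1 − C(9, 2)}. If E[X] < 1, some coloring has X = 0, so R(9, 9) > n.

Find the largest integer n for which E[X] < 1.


We need C(n, 9) · 2^{1 − 36} < 1, i.e. C(n, 9) < 2^{36 − 1} = 34359738368.
Check values of n near the boundary:
  n = 64: C(64, 9) = 27540584512; 27540584512 < 34359738368? YES
  n = 65: C(65, 9) = 31966749880; 31966749880 < 34359738368? YES
  n = 66: C(66, 9) = 37014131440; 37014131440 < 34359738368? NO
  n = 67: C(67, 9) = 42757703560; 42757703560 < 34359738368? NO
  n = 68: C(68, 9) = 49280065120; 49280065120 < 34359738368? NO
The largest n with C(n, 9) < 34359738368 is n = 65 (where E[X] = 3995843735/4294967296 ≈ 0.9303549). Hence R(9, 9) > 65, i.e. R(9, 9) ≥ 66.

Largest n = 65; hence R(9, 9) > 65.


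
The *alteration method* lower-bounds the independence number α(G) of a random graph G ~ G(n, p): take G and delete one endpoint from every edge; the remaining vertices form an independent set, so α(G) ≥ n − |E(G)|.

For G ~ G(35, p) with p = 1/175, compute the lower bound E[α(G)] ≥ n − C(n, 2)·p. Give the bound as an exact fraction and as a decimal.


E[|E(G)|] = C(35, 2)·p = 595 · (1/175) = 17/5.
E[α(G)] ≥ n − E[|E(G)|] = 35 − 17/5 = 158/5.
Numerically: ≈ 31.600000.
(This is only a lower bound; the true E[α(G)] may be larger.)

E[α(G)] ≥ 158/5 ≈ 31.600000.


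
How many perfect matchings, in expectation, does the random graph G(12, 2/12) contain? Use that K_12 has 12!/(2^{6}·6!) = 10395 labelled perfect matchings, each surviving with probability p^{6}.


K_12 has 12!/(2^{6}·6!) = 10395 labelled perfect matchings.
For each such perfect matching H, let X_H = 1 if all 6 edges of H are present in G. Then P[X_H = 1] = p^{6} = (1/6)^{6} = 1/46656.
By linearity of expectation: E[X] = Σ_H E[X_H] = 10395 · p^{6} = 10395 · 1/46656 = 385/1728.
Numerically: E[X] ≈ 0.222801.

E[X] = 10395 · (1/6)^{6} = 385/1728 ≈ 0.222801.


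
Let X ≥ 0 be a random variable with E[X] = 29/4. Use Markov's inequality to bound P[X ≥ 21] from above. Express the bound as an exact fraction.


μ = E[X] = 29/4, a = 21.
Markov: P[X ≥ 21] ≤ μ/a = (29/4)/21 = 29/84.
Numerically: ≈ 0.345238.
(Since a = 21 > μ = 7.250000, the bound 29/84 is < 1 and informative.)

P[X ≥ 21] ≤ 29/84 ≈ 0.345238.


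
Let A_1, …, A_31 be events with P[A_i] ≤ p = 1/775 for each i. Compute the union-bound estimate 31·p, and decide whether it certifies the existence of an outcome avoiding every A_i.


Union bound: P[∪_{i=1}^{31} A_i] ≤ Σ_i P[A_i] ≤ 31·p = 31·(1/775) = 1/25.
Numerically: 1/25 ≈ 0.040.
Is 1/25 < 1? YES.
Since P[∪ A_i] ≤ 1/25 < 1, the complement has P[∩ A_i^c] ≥ 1 − 1/25 = 24/25 > 0, so some outcome avoids every A_i.

31·p = 1/25 ≈ 0.040; existence CERTIFIED by the union bound.


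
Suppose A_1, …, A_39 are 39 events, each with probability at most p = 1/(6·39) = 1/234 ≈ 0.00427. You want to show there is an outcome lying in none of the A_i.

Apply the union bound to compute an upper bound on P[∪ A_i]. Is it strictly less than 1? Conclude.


Union bound: P[∪_{i=1}^{39} A_i] ≤ Σ_i P[A_i] ≤ 39·p = 39·(1/234) = 1/6.
Numerically: 1/6 ≈ 0.16667.
Is 1/6 < 1? YES.
Since P[∪ A_i] ≤ 1/6 < 1, the complement has P[∩ A_i^c] ≥ 1 − 1/6 = 5/6 > 0, so some outcome avoids every A_i.

39·p = 1/6 ≈ 0.16667; existence CERTIFIED by the union bound.


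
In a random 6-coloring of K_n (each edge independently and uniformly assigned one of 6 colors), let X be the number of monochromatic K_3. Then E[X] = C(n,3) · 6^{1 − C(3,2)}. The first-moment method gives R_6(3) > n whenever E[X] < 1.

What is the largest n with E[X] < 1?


We need C(n, 3) · 6^{1 − 3} < 1, i.e. C(n, 3) < 6^{3 − 1} = 36.
Check values of n near the boundary:
  n = 6: C(6, 3) = 20; 20 < 36? YES
  n = 7: C(7, 3) = 35; 35 < 36? YES
  n = 8: C(8, 3) = 56; 56 < 36? NO
The largest n with C(n, 3) < 36 is n = 7 (where E[X] = 35/36 ≈ 0.97222). Hence R_6(3) > 7, i.e. R_6(3) ≥ 8.

Largest n = 7; hence R_6(3) > 7.


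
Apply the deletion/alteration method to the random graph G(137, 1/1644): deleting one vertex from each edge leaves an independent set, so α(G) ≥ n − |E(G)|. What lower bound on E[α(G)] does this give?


E[|E(G)|] = C(137, 2)·p = 9316 · (1/1644) = 17/3.
E[α(G)] ≥ n − E[|E(G)|] = 137 − 17/3 = 394/3.
Numerically: ≈ 131.333.
(This is only a lower bound; the true E[α(G)] may be larger.)

E[α(G)] ≥ 394/3 ≈ 131.333.


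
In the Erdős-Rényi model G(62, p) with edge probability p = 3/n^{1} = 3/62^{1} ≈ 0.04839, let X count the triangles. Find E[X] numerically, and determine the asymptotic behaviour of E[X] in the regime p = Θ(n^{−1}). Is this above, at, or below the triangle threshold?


Number of potential triangles: C(62, 3) = 37820.
Each occurs with probability p³ ≈ (0.04839)³ ≈ 1.132892e-04.
By linearity: E[X] = C(62, 3)·p³ ≈ 37820 · 1.132892e-04 ≈ 4.2846.
Here α = 1, so p = 3/n is exactly at the triangle threshold p ~ 1/n. Asymptotically E[X] → c³/6 = 3³/6 = 9/2 ≈ 4.5000, a bounded constant. In this regime the triangle count is asymptotically Poisson(c³/6).

E[X] ≈ 4.2846; in regime p = Θ(1/n^{1}) E[X] stays bounded (at the triangle threshold p ~ 1/n).


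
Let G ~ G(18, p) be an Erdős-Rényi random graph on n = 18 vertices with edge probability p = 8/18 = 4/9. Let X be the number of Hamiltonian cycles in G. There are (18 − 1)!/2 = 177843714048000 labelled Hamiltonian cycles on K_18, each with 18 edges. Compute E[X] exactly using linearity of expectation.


K_18 has (18 − 1)!/2 = 177843714048000 labelled Hamiltonian cycles.
For each such Hamiltonian cycle H, let X_H = 1 if all 18 edges of H are present in G. Then P[X_H = 1] = p^{18} = (4/9)^{18} = 68719476736/150094635296999121.
Summing the indicators: E[X] = Σ_H E[X_H] = 177843714048000 · p^{18} = 177843714048000 · 68719476736/150094635296999121 = 16764508875398316032000/205891132094649.
Numerically: E[X] ≈ 8.14241e+07.

E[X] = 177843714048000 · (4/9)^{18} = 16764508875398316032000/205891132094649 ≈ 8.14241e+07.


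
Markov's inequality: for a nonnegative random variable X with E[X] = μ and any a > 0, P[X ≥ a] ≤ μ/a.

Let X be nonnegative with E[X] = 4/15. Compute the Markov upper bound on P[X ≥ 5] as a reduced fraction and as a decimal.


μ = E[X] = 4/15, a = 5.
Markov: P[X ≥ 5] ≤ μ/a = (4/15)/5 = 4/75.
Numerically: ≈ 0.0533.
(Since a = 5 > μ = 0.2667, the bound 4/75 is < 1 and informative.)

P[X ≥ 5] ≤ 4/75 ≈ 0.0533.


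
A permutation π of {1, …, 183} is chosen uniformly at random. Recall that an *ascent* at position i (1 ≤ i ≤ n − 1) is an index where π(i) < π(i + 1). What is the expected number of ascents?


Write X = Σ X_I over i = 1, …, 182, with X_I the indicator of one ascent.
There are 182 indicators.
For each fixed i, the pair (π(i), π(i+1)) is a uniformly random ordered pair of distinct values from {1, …, 183}; by symmetry P[π(i) < π(i+1)] = 1/2.
By linearity: E[X] = 182 · (1/2) = (183 − 1) · (1/2) = 91 ≈ 91.0000.

E[X] = 91 = 91.0000.


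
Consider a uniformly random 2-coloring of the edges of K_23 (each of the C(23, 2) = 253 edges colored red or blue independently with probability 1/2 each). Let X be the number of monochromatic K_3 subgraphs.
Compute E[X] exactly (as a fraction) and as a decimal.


Let X = Σ_S X_S over the C(23, 3) = 1771 subsets S of size 3, where X_S = 1 if the K_3 on S is monochromatic.
For a fixed S, the K_3 on S has C(3, 2) = 3 edges. P[all 3 edges red] = (1/2)^3, and likewise for blue, so P[monochromatic] = 2·(1/2)^3 = 2^{1 − 3} = 1/4.
Summing: E[X] = C(23, 3) · 2^{1 − 3} = 1771 · 1/4 = 1771/4.
Numerically: E[X] ≈ 442.7500.

E[X] = C(23,3)·2^(1−C(3,2)) = 1771/4 ≈ 442.7500.


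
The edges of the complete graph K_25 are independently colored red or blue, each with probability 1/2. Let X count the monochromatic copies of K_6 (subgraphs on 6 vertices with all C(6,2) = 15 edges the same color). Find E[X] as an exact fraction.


Let X = Σ_S X_S over the C(25, 6) = 177100 subsets S of size 6, where X_S = 1 if the K_6 on S is monochromatic.
For a fixed S, the K_6 on S has C(6, 2) = 15 edges. P[all 15 edges red] = (1/2)^15, and likewise for blue, so P[monochromatic] = 2·(1/2)^15 = 2^{1 − 15} = 1/16384.
By linearity: E[X] = C(25, 6) · 2^{1 − 15} = 177100 · 1/16384 = 44275/4096.
Numerically: E[X] ≈ 10.809326.

E[X] = C(25,6)·2^(1−C(6,2)) = 44275/4096 ≈ 10.809326.


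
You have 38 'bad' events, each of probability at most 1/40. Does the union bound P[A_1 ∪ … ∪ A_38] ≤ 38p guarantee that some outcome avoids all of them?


Union bound: P[∪_{i=1}^{38} A_i] ≤ Σ_i P[A_i] ≤ 38·p = 38·(1/40) = 19/20.
Numerically: 19/20 ≈ 0.950000.
Is 19/20 < 1? YES.
Since P[∪ A_i] ≤ 19/20 < 1, the complement has P[∩ A_i^c] ≥ 1 − 19/20 = 1/20 > 0, so some outcome avoids every A_i.

38·p = 19/20 ≈ 0.950000; existence CERTIFIED by the union bound.
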